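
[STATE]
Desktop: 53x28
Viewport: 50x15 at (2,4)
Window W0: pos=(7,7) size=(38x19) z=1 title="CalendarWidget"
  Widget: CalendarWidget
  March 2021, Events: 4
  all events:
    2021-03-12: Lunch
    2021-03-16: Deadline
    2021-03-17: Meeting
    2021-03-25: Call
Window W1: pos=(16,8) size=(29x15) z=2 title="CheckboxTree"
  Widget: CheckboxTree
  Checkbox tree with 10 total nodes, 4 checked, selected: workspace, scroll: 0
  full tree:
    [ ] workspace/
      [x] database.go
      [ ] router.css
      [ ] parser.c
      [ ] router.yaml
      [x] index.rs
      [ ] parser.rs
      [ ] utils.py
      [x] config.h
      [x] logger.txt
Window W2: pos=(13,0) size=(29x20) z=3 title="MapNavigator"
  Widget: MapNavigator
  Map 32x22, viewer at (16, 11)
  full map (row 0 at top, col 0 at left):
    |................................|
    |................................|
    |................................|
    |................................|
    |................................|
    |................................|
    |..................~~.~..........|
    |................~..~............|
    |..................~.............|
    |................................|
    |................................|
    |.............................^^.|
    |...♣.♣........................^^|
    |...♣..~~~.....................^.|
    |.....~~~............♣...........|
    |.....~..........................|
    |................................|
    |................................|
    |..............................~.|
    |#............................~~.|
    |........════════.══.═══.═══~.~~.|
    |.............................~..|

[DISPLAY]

           ┃...........................┃          
           ┃...........................┃          
           ┃...............~~.~........┃          
     ┏━━━━━┃.............~..~..........┃━━┓       
     ┃ Cale┃...............~...........┃━━┓       
     ┠─────┃...........................┃  ┃       
     ┃     ┃...........................┃──┨       
     ┃Mo Tu┃.............@............^┃  ┃       
     ┃ 1  2┃♣.♣........................┃  ┃       
     ┃ 8  9┃♣..~~~.....................┃  ┃       
     ┃15 16┃..~~~............♣.........┃  ┃       
     ┃22 23┃..~........................┃  ┃       
     ┃29 30┃...........................┃  ┃       
     ┃     ┃...........................┃  ┃       
     ┃     ┃...........................┃  ┃       


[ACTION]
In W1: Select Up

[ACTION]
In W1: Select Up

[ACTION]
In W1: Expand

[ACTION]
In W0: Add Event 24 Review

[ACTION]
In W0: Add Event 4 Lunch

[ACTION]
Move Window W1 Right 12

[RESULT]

           ┃...........................┃          
           ┃...........................┃          
           ┃...............~~.~........┃          
     ┏━━━━━┃.............~..~..........┃━━┓       
     ┃ Cale┃...............~...........┃━━━━━━━━━━
     ┠─────┃...........................┃          
     ┃     ┃...........................┃──────────
     ┃Mo Tu┃.............@............^┃          
     ┃ 1  2┃♣.♣........................┃o         
     ┃ 8  9┃♣..~~~.....................┃          
     ┃15 16┃..~~~............♣.........┃          
     ┃22 23┃..~........................┃l         
     ┃29 30┃...........................┃          
     ┃     ┃...........................┃          
     ┃     ┃...........................┃          


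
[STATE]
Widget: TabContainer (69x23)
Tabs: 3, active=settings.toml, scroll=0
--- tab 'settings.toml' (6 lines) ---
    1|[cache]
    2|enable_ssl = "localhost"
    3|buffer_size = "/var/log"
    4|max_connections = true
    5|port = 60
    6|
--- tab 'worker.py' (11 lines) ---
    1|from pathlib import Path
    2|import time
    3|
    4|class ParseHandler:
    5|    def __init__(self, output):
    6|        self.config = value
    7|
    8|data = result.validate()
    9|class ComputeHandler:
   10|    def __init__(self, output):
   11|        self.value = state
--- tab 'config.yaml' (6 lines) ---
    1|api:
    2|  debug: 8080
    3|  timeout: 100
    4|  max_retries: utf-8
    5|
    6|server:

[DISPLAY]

[settings.toml]│ worker.py │ config.yaml                             
─────────────────────────────────────────────────────────────────────
[cache]                                                              
enable_ssl = "localhost"                                             
buffer_size = "/var/log"                                             
max_connections = true                                               
port = 60                                                            
                                                                     
                                                                     
                                                                     
                                                                     
                                                                     
                                                                     
                                                                     
                                                                     
                                                                     
                                                                     
                                                                     
                                                                     
                                                                     
                                                                     
                                                                     
                                                                     


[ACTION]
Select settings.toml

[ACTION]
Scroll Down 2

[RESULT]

[settings.toml]│ worker.py │ config.yaml                             
─────────────────────────────────────────────────────────────────────
buffer_size = "/var/log"                                             
max_connections = true                                               
port = 60                                                            
                                                                     
                                                                     
                                                                     
                                                                     
                                                                     
                                                                     
                                                                     
                                                                     
                                                                     
                                                                     
                                                                     
                                                                     
                                                                     
                                                                     
                                                                     
                                                                     
                                                                     
                                                                     


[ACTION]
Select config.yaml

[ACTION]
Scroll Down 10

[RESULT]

 settings.toml │ worker.py │[config.yaml]                            
─────────────────────────────────────────────────────────────────────
server:                                                              
                                                                     
                                                                     
                                                                     
                                                                     
                                                                     
                                                                     
                                                                     
                                                                     
                                                                     
                                                                     
                                                                     
                                                                     
                                                                     
                                                                     
                                                                     
                                                                     
                                                                     
                                                                     
                                                                     
                                                                     


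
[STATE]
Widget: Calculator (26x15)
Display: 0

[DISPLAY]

                         0
┌───┬───┬───┬───┐         
│ 7 │ 8 │ 9 │ ÷ │         
├───┼───┼───┼───┤         
│ 4 │ 5 │ 6 │ × │         
├───┼───┼───┼───┤         
│ 1 │ 2 │ 3 │ - │         
├───┼───┼───┼───┤         
│ 0 │ . │ = │ + │         
├───┼───┼───┼───┤         
│ C │ MC│ MR│ M+│         
└───┴───┴───┴───┘         
                          
                          
                          


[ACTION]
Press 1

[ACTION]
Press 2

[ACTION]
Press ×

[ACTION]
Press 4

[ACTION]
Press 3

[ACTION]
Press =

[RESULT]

                       516
┌───┬───┬───┬───┐         
│ 7 │ 8 │ 9 │ ÷ │         
├───┼───┼───┼───┤         
│ 4 │ 5 │ 6 │ × │         
├───┼───┼───┼───┤         
│ 1 │ 2 │ 3 │ - │         
├───┼───┼───┼───┤         
│ 0 │ . │ = │ + │         
├───┼───┼───┼───┤         
│ C │ MC│ MR│ M+│         
└───┴───┴───┴───┘         
                          
                          
                          


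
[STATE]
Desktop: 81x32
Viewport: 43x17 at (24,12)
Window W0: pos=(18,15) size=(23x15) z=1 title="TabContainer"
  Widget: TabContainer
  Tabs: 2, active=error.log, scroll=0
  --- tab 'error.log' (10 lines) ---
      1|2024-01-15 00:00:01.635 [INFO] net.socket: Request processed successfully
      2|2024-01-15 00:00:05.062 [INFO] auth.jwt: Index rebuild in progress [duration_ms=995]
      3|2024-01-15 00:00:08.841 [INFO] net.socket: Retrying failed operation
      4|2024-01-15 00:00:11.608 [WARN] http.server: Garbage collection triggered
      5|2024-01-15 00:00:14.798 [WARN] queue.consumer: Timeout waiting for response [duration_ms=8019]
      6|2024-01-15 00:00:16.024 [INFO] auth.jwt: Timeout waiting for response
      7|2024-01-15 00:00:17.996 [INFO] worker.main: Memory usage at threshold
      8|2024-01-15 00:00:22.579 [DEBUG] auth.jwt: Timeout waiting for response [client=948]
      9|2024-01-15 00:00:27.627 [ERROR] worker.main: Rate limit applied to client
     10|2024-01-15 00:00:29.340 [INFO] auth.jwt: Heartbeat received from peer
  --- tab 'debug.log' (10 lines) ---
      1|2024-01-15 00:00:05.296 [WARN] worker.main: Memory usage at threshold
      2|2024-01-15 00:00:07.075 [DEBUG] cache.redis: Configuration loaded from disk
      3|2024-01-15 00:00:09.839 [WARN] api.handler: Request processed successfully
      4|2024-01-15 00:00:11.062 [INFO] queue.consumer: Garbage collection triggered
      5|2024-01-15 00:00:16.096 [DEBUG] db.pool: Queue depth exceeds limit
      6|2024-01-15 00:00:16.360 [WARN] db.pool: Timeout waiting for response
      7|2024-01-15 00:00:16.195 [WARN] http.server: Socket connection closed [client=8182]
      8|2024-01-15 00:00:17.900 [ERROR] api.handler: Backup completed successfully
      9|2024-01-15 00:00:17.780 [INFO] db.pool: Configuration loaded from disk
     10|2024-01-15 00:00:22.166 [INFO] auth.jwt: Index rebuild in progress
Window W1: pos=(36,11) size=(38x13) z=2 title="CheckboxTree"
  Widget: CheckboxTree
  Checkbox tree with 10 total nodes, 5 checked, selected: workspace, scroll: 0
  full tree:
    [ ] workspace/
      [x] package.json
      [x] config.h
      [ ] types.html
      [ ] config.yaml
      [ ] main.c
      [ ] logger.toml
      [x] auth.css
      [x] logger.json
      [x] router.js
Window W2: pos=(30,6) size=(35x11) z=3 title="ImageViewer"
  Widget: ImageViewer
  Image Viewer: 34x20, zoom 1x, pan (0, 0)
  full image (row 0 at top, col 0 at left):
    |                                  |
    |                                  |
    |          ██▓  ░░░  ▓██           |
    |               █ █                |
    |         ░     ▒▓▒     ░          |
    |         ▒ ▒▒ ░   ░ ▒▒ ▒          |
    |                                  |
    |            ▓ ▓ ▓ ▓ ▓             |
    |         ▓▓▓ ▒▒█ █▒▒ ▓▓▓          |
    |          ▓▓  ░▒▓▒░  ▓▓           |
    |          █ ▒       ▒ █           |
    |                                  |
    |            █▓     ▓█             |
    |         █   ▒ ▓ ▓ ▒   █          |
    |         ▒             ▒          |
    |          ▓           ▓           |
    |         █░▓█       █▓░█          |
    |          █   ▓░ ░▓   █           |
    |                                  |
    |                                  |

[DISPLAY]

      ┃               █ █               ┃  
      ┃         ░     ▒▓▒     ░         ┃──
      ┃         ▒ ▒▒ ░   ░ ▒▒ ▒         ┃  
━━━━━━┃                                 ┃  
ontain┗━━━━━━━━━━━━━━━━━━━━━━━━━━━━━━━━━┛  
────────────┃   [ ] types.html             
r.log]│ debu┃   [ ] config.yaml            
────────────┃   [ ] main.c                 
01-15 00:00:┃   [ ] logger.toml            
01-15 00:00:┃   [x] auth.css               
01-15 00:00:┃   [x] logger.json            
01-15 00:00:┗━━━━━━━━━━━━━━━━━━━━━━━━━━━━━━
01-15 00:00:14.7┃                          
01-15 00:00:16.0┃                          
01-15 00:00:17.9┃                          
01-15 00:00:22.5┃                          
01-15 00:00:27.6┃                          


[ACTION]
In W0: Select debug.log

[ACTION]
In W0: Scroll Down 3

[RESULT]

      ┃               █ █               ┃  
      ┃         ░     ▒▓▒     ░         ┃──
      ┃         ▒ ▒▒ ░   ░ ▒▒ ▒         ┃  
━━━━━━┃                                 ┃  
ontain┗━━━━━━━━━━━━━━━━━━━━━━━━━━━━━━━━━┛  
────────────┃   [ ] types.html             
r.log │[debu┃   [ ] config.yaml            
────────────┃   [ ] main.c                 
01-15 00:00:┃   [ ] logger.toml            
01-15 00:00:┃   [x] auth.css               
01-15 00:00:┃   [x] logger.json            
01-15 00:00:┗━━━━━━━━━━━━━━━━━━━━━━━━━━━━━━
01-15 00:00:17.9┃                          
01-15 00:00:17.7┃                          
01-15 00:00:22.1┃                          
                ┃                          
                ┃                          


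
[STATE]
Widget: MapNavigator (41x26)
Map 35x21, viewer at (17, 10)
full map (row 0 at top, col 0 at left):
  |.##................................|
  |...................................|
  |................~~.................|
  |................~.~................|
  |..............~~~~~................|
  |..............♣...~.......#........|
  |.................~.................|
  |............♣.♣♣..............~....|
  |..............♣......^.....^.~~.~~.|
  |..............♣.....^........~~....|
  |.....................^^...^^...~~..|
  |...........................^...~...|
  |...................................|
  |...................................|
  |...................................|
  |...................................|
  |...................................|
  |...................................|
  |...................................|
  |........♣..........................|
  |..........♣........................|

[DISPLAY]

                                         
                                         
                                         
   .##................................   
   ...................................   
   ................~~.................   
   ................~.~................   
   ..............~~~~~................   
   ..............♣...~.......#........   
   .................~.................   
   ............♣.♣♣..............~....   
   ..............♣......^.....^.~~.~~.   
   ..............♣.....^........~~....   
   .................@...^^...^^...~~..   
   ...........................^...~...   
   ...................................   
   ...................................   
   ...................................   
   ...................................   
   ...................................   
   ...................................   
   ...................................   
   ........♣..........................   
   ..........♣........................   
                                         
                                         


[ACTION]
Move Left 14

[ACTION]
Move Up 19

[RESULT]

                                         
                                         
                                         
                                         
                                         
                                         
                                         
                                         
                                         
                                         
                                         
                                         
                                         
                 .##@....................
                 ........................
                 ................~~......
                 ................~.~.....
                 ..............~~~~~.....
                 ..............♣...~.....
                 .................~......
                 ............♣.♣♣........
                 ..............♣......^..
                 ..............♣.....^...
                 .....................^^.
                 ........................
                 ........................


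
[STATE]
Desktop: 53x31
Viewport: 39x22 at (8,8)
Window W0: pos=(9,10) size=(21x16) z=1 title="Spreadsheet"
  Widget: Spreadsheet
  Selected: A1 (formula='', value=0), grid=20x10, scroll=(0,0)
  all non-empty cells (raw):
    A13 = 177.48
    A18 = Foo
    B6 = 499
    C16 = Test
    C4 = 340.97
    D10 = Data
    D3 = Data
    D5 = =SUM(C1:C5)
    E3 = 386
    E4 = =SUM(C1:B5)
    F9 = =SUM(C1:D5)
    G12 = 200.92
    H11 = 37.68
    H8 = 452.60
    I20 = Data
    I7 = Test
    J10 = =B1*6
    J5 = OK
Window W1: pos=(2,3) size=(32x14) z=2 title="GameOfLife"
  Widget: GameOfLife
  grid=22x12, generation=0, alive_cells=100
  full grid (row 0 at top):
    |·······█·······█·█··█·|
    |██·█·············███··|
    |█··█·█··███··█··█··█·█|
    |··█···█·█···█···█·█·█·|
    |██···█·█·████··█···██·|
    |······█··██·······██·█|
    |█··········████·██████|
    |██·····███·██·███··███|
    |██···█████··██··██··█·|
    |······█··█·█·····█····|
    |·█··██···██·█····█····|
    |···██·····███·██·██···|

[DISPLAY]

█··███··█··█··█·█        ┃             
·█·█···█···█·█·█·        ┃             
█·█·████··█···██·        ┃             
·█··██·······██·█        ┃             
······████·██████        ┃             
··███·██·███··███        ┃             
█████··██··██··█·        ┃             
·█··█·█·····█····        ┃             
━━━━━━━━━━━━━━━━━━━━━━━━━┛             
 ┃  2        0       ┃                 
 ┃  3        0       ┃                 
 ┃  4        0       ┃                 
 ┃  5        0       ┃                 
 ┃  6        0     49┃                 
 ┃  7        0       ┃                 
 ┃  8        0       ┃                 
 ┃  9        0       ┃                 
 ┗━━━━━━━━━━━━━━━━━━━┛                 
                                       
                                       
                                       
                                       


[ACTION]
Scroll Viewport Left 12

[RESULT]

  ┃█··█·█··███··█··█··█·█        ┃     
  ┃··█···█·█···█···█·█·█·        ┃     
  ┃██···█·█·████··█···██·        ┃     
  ┃······█··██·······██·█        ┃     
  ┃█··········████·██████        ┃     
  ┃██·····███·██·███··███        ┃     
  ┃██···█████··██··██··█·        ┃     
  ┃······█··█·█·····█····        ┃     
  ┗━━━━━━━━━━━━━━━━━━━━━━━━━━━━━━┛     
         ┃  2        0       ┃         
         ┃  3        0       ┃         
         ┃  4        0       ┃         
         ┃  5        0       ┃         
         ┃  6        0     49┃         
         ┃  7        0       ┃         
         ┃  8        0       ┃         
         ┃  9        0       ┃         
         ┗━━━━━━━━━━━━━━━━━━━┛         
                                       
                                       
                                       
                                       


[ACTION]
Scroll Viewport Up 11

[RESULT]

                                       
                                       
                                       
  ┏━━━━━━━━━━━━━━━━━━━━━━━━━━━━━━┓     
  ┃ GameOfLife                   ┃     
  ┠──────────────────────────────┨     
  ┃Gen: 0                        ┃     
  ┃██·█·············███··        ┃     
  ┃█··█·█··███··█··█··█·█        ┃     
  ┃··█···█·█···█···█·█·█·        ┃     
  ┃██···█·█·████··█···██·        ┃     
  ┃······█··██·······██·█        ┃     
  ┃█··········████·██████        ┃     
  ┃██·····███·██·███··███        ┃     
  ┃██···█████··██··██··█·        ┃     
  ┃······█··█·█·····█····        ┃     
  ┗━━━━━━━━━━━━━━━━━━━━━━━━━━━━━━┛     
         ┃  2        0       ┃         
         ┃  3        0       ┃         
         ┃  4        0       ┃         
         ┃  5        0       ┃         
         ┃  6        0     49┃         


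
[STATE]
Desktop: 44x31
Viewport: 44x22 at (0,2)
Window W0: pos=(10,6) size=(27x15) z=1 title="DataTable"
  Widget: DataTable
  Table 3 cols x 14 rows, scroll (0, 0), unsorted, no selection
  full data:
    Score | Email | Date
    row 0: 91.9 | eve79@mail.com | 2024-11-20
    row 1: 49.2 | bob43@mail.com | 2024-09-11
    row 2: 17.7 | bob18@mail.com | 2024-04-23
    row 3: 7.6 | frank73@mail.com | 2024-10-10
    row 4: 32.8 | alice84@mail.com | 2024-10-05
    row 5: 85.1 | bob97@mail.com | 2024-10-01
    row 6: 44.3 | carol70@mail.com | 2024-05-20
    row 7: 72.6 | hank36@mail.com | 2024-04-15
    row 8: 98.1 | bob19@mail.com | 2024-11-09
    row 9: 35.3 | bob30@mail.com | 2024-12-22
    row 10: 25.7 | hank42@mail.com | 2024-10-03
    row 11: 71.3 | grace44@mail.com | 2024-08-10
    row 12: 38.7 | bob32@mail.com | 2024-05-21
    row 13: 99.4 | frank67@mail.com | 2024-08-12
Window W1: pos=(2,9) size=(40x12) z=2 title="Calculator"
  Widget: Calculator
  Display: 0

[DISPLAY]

                                            
                                            
                                            
                                            
          ┏━━━━━━━━━━━━━━━━━━━━━━━━━┓       
          ┃ DataTable               ┃       
          ┠─────────────────────────┨       
  ┏━━━━━━━━━━━━━━━━━━━━━━━━━━━━━━━━━━━━━━┓  
  ┃ Calculator                           ┃  
  ┠──────────────────────────────────────┨  
  ┃                                     0┃  
  ┃┌───┬───┬───┬───┐                     ┃  
  ┃│ 7 │ 8 │ 9 │ ÷ │                     ┃  
  ┃├───┼───┼───┼───┤                     ┃  
  ┃│ 4 │ 5 │ 6 │ × │                     ┃  
  ┃├───┼───┼───┼───┤                     ┃  
  ┃│ 1 │ 2 │ 3 │ - │                     ┃  
  ┃└───┴───┴───┴───┘                     ┃  
  ┗━━━━━━━━━━━━━━━━━━━━━━━━━━━━━━━━━━━━━━┛  
                                            
                                            
                                            


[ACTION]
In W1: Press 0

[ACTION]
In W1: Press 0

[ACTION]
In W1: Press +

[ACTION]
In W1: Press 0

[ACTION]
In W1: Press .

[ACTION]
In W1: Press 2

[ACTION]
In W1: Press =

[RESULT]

                                            
                                            
                                            
                                            
          ┏━━━━━━━━━━━━━━━━━━━━━━━━━┓       
          ┃ DataTable               ┃       
          ┠─────────────────────────┨       
  ┏━━━━━━━━━━━━━━━━━━━━━━━━━━━━━━━━━━━━━━┓  
  ┃ Calculator                           ┃  
  ┠──────────────────────────────────────┨  
  ┃                                   0.2┃  
  ┃┌───┬───┬───┬───┐                     ┃  
  ┃│ 7 │ 8 │ 9 │ ÷ │                     ┃  
  ┃├───┼───┼───┼───┤                     ┃  
  ┃│ 4 │ 5 │ 6 │ × │                     ┃  
  ┃├───┼───┼───┼───┤                     ┃  
  ┃│ 1 │ 2 │ 3 │ - │                     ┃  
  ┃└───┴───┴───┴───┘                     ┃  
  ┗━━━━━━━━━━━━━━━━━━━━━━━━━━━━━━━━━━━━━━┛  
                                            
                                            
                                            


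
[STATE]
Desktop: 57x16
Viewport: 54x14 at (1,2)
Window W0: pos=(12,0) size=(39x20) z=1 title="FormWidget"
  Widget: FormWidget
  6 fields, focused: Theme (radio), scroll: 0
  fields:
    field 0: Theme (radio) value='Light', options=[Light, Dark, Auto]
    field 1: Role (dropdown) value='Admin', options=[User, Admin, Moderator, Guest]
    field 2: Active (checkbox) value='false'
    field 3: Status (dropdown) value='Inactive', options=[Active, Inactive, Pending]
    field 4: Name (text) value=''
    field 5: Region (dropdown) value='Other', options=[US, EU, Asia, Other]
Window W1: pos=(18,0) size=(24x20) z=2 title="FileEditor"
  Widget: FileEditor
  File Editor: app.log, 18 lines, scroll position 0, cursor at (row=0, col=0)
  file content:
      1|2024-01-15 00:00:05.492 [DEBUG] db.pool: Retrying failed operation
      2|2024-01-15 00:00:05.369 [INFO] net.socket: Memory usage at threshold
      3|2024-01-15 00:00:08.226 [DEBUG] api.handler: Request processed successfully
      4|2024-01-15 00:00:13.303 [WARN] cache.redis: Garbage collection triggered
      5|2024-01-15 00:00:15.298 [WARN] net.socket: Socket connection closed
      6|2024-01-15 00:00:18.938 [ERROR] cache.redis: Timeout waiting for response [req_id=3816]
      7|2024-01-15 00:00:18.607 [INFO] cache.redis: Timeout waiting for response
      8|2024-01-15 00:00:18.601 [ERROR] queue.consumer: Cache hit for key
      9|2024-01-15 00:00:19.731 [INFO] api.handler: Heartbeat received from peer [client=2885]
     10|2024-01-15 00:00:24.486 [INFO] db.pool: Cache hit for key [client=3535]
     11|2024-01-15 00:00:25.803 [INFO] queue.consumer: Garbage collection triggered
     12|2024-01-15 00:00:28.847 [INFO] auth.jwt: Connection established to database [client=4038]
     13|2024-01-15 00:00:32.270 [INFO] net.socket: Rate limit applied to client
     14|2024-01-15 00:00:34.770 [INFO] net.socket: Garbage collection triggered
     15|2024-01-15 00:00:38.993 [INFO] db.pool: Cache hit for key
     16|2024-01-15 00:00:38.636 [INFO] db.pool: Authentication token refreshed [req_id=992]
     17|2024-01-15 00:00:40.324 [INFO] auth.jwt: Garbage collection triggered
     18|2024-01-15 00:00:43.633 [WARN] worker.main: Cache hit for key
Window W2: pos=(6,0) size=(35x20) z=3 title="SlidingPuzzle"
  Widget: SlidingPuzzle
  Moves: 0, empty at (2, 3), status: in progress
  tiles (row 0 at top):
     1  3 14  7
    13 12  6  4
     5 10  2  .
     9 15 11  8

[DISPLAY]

     ┠─────────────────────────────────┨┨────────┨    
     ┃┌────┬────┬────┬────┐            ┃┃Dark  ( ┃    
     ┃│  1 │  3 │ 14 │  7 │            ┃┃      ▼]┃    
     ┃├────┼────┼────┼────┤            ┃┃        ┃    
     ┃│ 13 │ 12 │  6 │  4 │            ┃┃      ▼]┃    
     ┃├────┼────┼────┼────┤            ┃┃       ]┃    
     ┃│  5 │ 10 │  2 │    │            ┃┃      ▼]┃    
     ┃├────┼────┼────┼────┤            ┃┃        ┃    
     ┃│  9 │ 15 │ 11 │  8 │            ┃┃        ┃    
     ┃└────┴────┴────┴────┘            ┃┃        ┃    
     ┃Moves: 0                         ┃┃        ┃    
     ┃                                 ┃┃        ┃    
     ┃                                 ┃┃        ┃    
     ┃                                 ┃┃        ┃    


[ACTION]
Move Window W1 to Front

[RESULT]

     ┠───────────┠──────────────────────┨────────┨    
     ┃┌────┬────┬┃█024-01-15 00:00:05.4▲┃Dark  ( ┃    
     ┃│  1 │  3 │┃2024-01-15 00:00:05.3█┃      ▼]┃    
     ┃├────┼────┼┃2024-01-15 00:00:08.2░┃        ┃    
     ┃│ 13 │ 12 │┃2024-01-15 00:00:13.3░┃      ▼]┃    
     ┃├────┼────┼┃2024-01-15 00:00:15.2░┃       ]┃    
     ┃│  5 │ 10 │┃2024-01-15 00:00:18.9░┃      ▼]┃    
     ┃├────┼────┼┃2024-01-15 00:00:18.6░┃        ┃    
     ┃│  9 │ 15 │┃2024-01-15 00:00:18.6░┃        ┃    
     ┃└────┴────┴┃2024-01-15 00:00:19.7░┃        ┃    
     ┃Moves: 0   ┃2024-01-15 00:00:24.4░┃        ┃    
     ┃           ┃2024-01-15 00:00:25.8░┃        ┃    
     ┃           ┃2024-01-15 00:00:28.8░┃        ┃    
     ┃           ┃2024-01-15 00:00:32.2░┃        ┃    


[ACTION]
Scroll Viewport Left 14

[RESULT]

      ┠───────────┠──────────────────────┨────────┨   
      ┃┌────┬────┬┃█024-01-15 00:00:05.4▲┃Dark  ( ┃   
      ┃│  1 │  3 │┃2024-01-15 00:00:05.3█┃      ▼]┃   
      ┃├────┼────┼┃2024-01-15 00:00:08.2░┃        ┃   
      ┃│ 13 │ 12 │┃2024-01-15 00:00:13.3░┃      ▼]┃   
      ┃├────┼────┼┃2024-01-15 00:00:15.2░┃       ]┃   
      ┃│  5 │ 10 │┃2024-01-15 00:00:18.9░┃      ▼]┃   
      ┃├────┼────┼┃2024-01-15 00:00:18.6░┃        ┃   
      ┃│  9 │ 15 │┃2024-01-15 00:00:18.6░┃        ┃   
      ┃└────┴────┴┃2024-01-15 00:00:19.7░┃        ┃   
      ┃Moves: 0   ┃2024-01-15 00:00:24.4░┃        ┃   
      ┃           ┃2024-01-15 00:00:25.8░┃        ┃   
      ┃           ┃2024-01-15 00:00:28.8░┃        ┃   
      ┃           ┃2024-01-15 00:00:32.2░┃        ┃   


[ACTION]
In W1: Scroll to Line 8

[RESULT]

      ┠───────────┠──────────────────────┨────────┨   
      ┃┌────┬────┬┃2024-01-15 00:00:08.2▲┃Dark  ( ┃   
      ┃│  1 │  3 │┃2024-01-15 00:00:13.3░┃      ▼]┃   
      ┃├────┼────┼┃2024-01-15 00:00:15.2░┃        ┃   
      ┃│ 13 │ 12 │┃2024-01-15 00:00:18.9░┃      ▼]┃   
      ┃├────┼────┼┃2024-01-15 00:00:18.6░┃       ]┃   
      ┃│  5 │ 10 │┃2024-01-15 00:00:18.6░┃      ▼]┃   
      ┃├────┼────┼┃2024-01-15 00:00:19.7░┃        ┃   
      ┃│  9 │ 15 │┃2024-01-15 00:00:24.4░┃        ┃   
      ┃└────┴────┴┃2024-01-15 00:00:25.8░┃        ┃   
      ┃Moves: 0   ┃2024-01-15 00:00:28.8░┃        ┃   
      ┃           ┃2024-01-15 00:00:32.2░┃        ┃   
      ┃           ┃2024-01-15 00:00:34.7░┃        ┃   
      ┃           ┃2024-01-15 00:00:38.9░┃        ┃   


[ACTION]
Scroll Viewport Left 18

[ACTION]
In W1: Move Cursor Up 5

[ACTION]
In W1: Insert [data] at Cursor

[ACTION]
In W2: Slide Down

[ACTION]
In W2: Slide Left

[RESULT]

      ┠───────────┠──────────────────────┨────────┨   
      ┃┌────┬────┬┃2024-01-15 00:00:08.2▲┃Dark  ( ┃   
      ┃│  1 │  3 │┃2024-01-15 00:00:13.3░┃      ▼]┃   
      ┃├────┼────┼┃2024-01-15 00:00:15.2░┃        ┃   
      ┃│ 13 │ 12 │┃2024-01-15 00:00:18.9░┃      ▼]┃   
      ┃├────┼────┼┃2024-01-15 00:00:18.6░┃       ]┃   
      ┃│  5 │ 10 │┃2024-01-15 00:00:18.6░┃      ▼]┃   
      ┃├────┼────┼┃2024-01-15 00:00:19.7░┃        ┃   
      ┃│  9 │ 15 │┃2024-01-15 00:00:24.4░┃        ┃   
      ┃└────┴────┴┃2024-01-15 00:00:25.8░┃        ┃   
      ┃Moves: 1   ┃2024-01-15 00:00:28.8░┃        ┃   
      ┃           ┃2024-01-15 00:00:32.2░┃        ┃   
      ┃           ┃2024-01-15 00:00:34.7░┃        ┃   
      ┃           ┃2024-01-15 00:00:38.9░┃        ┃   


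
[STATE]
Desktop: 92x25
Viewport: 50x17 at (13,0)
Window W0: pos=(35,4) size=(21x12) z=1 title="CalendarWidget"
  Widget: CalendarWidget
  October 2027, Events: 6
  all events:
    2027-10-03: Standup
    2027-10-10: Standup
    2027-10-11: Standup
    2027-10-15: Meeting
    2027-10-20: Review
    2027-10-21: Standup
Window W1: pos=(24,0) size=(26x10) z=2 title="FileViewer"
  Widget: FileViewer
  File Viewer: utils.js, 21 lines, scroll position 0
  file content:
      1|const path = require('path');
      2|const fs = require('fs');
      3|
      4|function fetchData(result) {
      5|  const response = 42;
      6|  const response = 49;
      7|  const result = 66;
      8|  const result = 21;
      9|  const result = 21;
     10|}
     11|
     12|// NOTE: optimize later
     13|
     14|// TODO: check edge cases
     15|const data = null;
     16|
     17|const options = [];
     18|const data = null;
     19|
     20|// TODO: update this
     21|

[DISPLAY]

           ┏━━━━━━━━━━━━━━━━━━━━━━━━┓             
           ┃ FileViewer             ┃             
           ┠────────────────────────┨             
           ┃const path = require('p▲┃             
           ┃const fs = require('fs'█┃━━━━━┓       
           ┃                       ░┃t    ┃       
           ┃function fetchData(resu░┃─────┨       
           ┃  const response = 42; ░┃27   ┃       
           ┃  const response = 49; ▼┃ Sa S┃       
           ┗━━━━━━━━━━━━━━━━━━━━━━━━┛  2  ┃       
                      ┃ 4  5  6  7  8  9 1┃       
                      ┃11* 12 13 14 15* 16┃       
                      ┃18 19 20* 21* 22 23┃       
                      ┃25 26 27 28 29 30 3┃       
                      ┃                   ┃       
                      ┗━━━━━━━━━━━━━━━━━━━┛       
                                                  


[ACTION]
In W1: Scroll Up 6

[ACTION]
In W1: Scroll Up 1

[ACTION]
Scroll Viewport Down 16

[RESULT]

           ┃  const response = 49; ▼┃ Sa S┃       
           ┗━━━━━━━━━━━━━━━━━━━━━━━━┛  2  ┃       
                      ┃ 4  5  6  7  8  9 1┃       
                      ┃11* 12 13 14 15* 16┃       
                      ┃18 19 20* 21* 22 23┃       
                      ┃25 26 27 28 29 30 3┃       
                      ┃                   ┃       
                      ┗━━━━━━━━━━━━━━━━━━━┛       
                                                  
                                                  
                                                  
                                                  
                                                  
                                                  
                                                  
                                                  
                                                  


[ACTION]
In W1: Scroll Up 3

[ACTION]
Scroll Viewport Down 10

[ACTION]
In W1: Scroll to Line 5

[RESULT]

           ┃}                      ▼┃ Sa S┃       
           ┗━━━━━━━━━━━━━━━━━━━━━━━━┛  2  ┃       
                      ┃ 4  5  6  7  8  9 1┃       
                      ┃11* 12 13 14 15* 16┃       
                      ┃18 19 20* 21* 22 23┃       
                      ┃25 26 27 28 29 30 3┃       
                      ┃                   ┃       
                      ┗━━━━━━━━━━━━━━━━━━━┛       
                                                  
                                                  
                                                  
                                                  
                                                  
                                                  
                                                  
                                                  
                                                  
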